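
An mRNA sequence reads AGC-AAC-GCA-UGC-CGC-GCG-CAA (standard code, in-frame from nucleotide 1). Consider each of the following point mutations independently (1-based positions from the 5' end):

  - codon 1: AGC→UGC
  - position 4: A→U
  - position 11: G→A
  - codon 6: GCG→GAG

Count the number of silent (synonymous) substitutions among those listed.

0

Codon 1: AGC (Ser) → UGC (Cys) — missense.
Codon 2: AAC (Asn) → UAC (Tyr) — missense.
Codon 4: UGC (Cys) → UAC (Tyr) — missense.
Codon 6: GCG (Ala) → GAG (Glu) — missense.
Synonymous: 0 of 4.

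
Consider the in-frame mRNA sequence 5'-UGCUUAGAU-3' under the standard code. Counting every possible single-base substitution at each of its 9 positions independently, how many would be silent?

4

Codon 1 (UGC, Cys): 1 synonymous substitution.
Codon 2 (UUA, Leu): 2 synonymous substitutions.
Codon 3 (GAU, Asp): 1 synonymous substitution.
Total: 1 + 2 + 1 = 4.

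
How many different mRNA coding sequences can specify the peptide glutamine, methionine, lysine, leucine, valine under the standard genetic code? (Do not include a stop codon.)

96

Gln: 2 codons.
Met: 1 codon.
Lys: 2 codons.
Leu: 6 codons.
Val: 4 codons.
2 × 1 × 2 × 6 × 4 = 96.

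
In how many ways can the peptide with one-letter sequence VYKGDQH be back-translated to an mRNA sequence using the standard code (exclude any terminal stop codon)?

Val: 4 codons.
Tyr: 2 codons.
Lys: 2 codons.
Gly: 4 codons.
Asp: 2 codons.
Gln: 2 codons.
His: 2 codons.
4 × 2 × 2 × 4 × 2 × 2 × 2 = 512.

512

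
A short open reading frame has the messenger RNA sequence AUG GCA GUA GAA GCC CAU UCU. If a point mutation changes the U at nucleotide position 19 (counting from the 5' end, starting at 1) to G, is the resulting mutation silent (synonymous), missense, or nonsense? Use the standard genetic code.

missense

Position 19 falls in codon 7: UCU → Ser.
After the substitution the codon is GCU → Ala.
Ser ≠ Ala, so this is a missense mutation.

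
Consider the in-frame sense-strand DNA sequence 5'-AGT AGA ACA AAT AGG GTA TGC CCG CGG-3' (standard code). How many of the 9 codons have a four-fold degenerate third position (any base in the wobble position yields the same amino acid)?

Codon 1 AGT (Ser): third position 2-fold.
Codon 2 AGA (Arg): third position 2-fold.
Codon 3 ACA (Thr): third position 4-fold.
Codon 4 AAT (Asn): third position 2-fold.
Codon 5 AGG (Arg): third position 2-fold.
Codon 6 GTA (Val): third position 4-fold.
Codon 7 TGC (Cys): third position 2-fold.
Codon 8 CCG (Pro): third position 4-fold.
Codon 9 CGG (Arg): third position 4-fold.
Four-fold degenerate third positions: 4.

4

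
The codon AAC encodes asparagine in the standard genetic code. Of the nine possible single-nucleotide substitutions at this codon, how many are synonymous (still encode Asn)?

1

Position 1: none → 0 synonymous.
Position 2: none → 0 synonymous.
Position 3: AAU → 1 synonymous.
Total: 0 + 0 + 1 = 1.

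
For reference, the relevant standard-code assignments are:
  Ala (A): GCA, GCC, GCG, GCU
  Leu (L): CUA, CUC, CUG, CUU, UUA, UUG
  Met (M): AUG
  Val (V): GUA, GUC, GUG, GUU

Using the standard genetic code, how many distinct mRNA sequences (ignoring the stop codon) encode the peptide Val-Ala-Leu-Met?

96

Val: 4 codons.
Ala: 4 codons.
Leu: 6 codons.
Met: 1 codon.
4 × 4 × 6 × 1 = 96.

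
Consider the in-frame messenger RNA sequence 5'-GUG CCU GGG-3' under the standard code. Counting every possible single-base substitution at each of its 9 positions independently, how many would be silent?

Codon 1 (GUG, Val): 3 synonymous substitutions.
Codon 2 (CCU, Pro): 3 synonymous substitutions.
Codon 3 (GGG, Gly): 3 synonymous substitutions.
Total: 3 + 3 + 3 = 9.

9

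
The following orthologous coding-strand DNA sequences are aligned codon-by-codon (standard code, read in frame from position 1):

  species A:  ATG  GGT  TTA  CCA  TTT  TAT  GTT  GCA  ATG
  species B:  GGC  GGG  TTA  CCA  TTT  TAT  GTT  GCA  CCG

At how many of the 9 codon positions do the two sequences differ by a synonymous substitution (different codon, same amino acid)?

Codon 1: ATG Met / GGC Gly — nonsynonymous.
Codon 2: GGT Gly / GGG Gly — synonymous.
Codon 3: TTA Leu / TTA Leu — identical.
Codon 4: CCA Pro / CCA Pro — identical.
Codon 5: TTT Phe / TTT Phe — identical.
Codon 6: TAT Tyr / TAT Tyr — identical.
Codon 7: GTT Val / GTT Val — identical.
Codon 8: GCA Ala / GCA Ala — identical.
Codon 9: ATG Met / CCG Pro — nonsynonymous.
Synonymous differences: 1.

1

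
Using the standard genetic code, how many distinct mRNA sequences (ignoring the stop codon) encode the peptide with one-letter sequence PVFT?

128

Pro: 4 codons.
Val: 4 codons.
Phe: 2 codons.
Thr: 4 codons.
4 × 4 × 2 × 4 = 128.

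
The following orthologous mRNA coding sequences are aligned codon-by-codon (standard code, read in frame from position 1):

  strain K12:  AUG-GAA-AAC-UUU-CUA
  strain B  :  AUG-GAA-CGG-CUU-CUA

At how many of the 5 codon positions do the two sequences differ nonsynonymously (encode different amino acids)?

Codon 1: AUG Met / AUG Met — identical.
Codon 2: GAA Glu / GAA Glu — identical.
Codon 3: AAC Asn / CGG Arg — nonsynonymous.
Codon 4: UUU Phe / CUU Leu — nonsynonymous.
Codon 5: CUA Leu / CUA Leu — identical.
Nonsynonymous differences: 2.

2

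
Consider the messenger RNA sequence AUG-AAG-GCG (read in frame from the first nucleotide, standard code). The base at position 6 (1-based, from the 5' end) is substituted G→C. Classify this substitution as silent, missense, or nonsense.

Position 6 falls in codon 2: AAG → Lys.
After the substitution the codon is AAC → Asn.
Lys ≠ Asn, so this is a missense mutation.

missense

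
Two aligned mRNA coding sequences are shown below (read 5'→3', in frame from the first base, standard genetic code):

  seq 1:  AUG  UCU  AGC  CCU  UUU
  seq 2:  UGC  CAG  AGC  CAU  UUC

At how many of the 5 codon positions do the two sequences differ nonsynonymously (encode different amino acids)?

3

Codon 1: AUG Met / UGC Cys — nonsynonymous.
Codon 2: UCU Ser / CAG Gln — nonsynonymous.
Codon 3: AGC Ser / AGC Ser — identical.
Codon 4: CCU Pro / CAU His — nonsynonymous.
Codon 5: UUU Phe / UUC Phe — synonymous.
Nonsynonymous differences: 3.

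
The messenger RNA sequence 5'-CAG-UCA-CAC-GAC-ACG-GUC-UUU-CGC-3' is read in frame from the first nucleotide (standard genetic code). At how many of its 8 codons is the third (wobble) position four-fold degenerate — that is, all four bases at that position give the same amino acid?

4

Codon 1 CAG (Gln): third position 2-fold.
Codon 2 UCA (Ser): third position 4-fold.
Codon 3 CAC (His): third position 2-fold.
Codon 4 GAC (Asp): third position 2-fold.
Codon 5 ACG (Thr): third position 4-fold.
Codon 6 GUC (Val): third position 4-fold.
Codon 7 UUU (Phe): third position 2-fold.
Codon 8 CGC (Arg): third position 4-fold.
Four-fold degenerate third positions: 4.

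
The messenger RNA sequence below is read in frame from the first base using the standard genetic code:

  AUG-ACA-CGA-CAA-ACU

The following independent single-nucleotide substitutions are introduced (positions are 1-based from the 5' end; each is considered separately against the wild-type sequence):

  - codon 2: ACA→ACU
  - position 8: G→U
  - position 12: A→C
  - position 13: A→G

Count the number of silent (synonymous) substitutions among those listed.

Codon 2: ACA (Thr) → ACU (Thr) — synonymous.
Codon 3: CGA (Arg) → CUA (Leu) — missense.
Codon 4: CAA (Gln) → CAC (His) — missense.
Codon 5: ACU (Thr) → GCU (Ala) — missense.
Synonymous: 1 of 4.

1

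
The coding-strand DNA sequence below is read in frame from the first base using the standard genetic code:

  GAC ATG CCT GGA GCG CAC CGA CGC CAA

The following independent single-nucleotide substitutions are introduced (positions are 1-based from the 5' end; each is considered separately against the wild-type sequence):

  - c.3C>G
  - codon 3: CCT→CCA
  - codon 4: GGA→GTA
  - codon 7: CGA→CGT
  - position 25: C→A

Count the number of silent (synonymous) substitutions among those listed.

2

Codon 1: GAC (Asp) → GAG (Glu) — missense.
Codon 3: CCT (Pro) → CCA (Pro) — synonymous.
Codon 4: GGA (Gly) → GTA (Val) — missense.
Codon 7: CGA (Arg) → CGT (Arg) — synonymous.
Codon 9: CAA (Gln) → AAA (Lys) — missense.
Synonymous: 2 of 5.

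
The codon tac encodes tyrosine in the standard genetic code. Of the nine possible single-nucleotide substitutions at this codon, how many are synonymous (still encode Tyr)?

Position 1: none → 0 synonymous.
Position 2: none → 0 synonymous.
Position 3: TAT → 1 synonymous.
Total: 0 + 0 + 1 = 1.

1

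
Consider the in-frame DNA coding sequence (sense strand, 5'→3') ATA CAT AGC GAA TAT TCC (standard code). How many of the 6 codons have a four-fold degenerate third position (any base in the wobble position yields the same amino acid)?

1

Codon 1 ATA (Ile): third position 3-fold.
Codon 2 CAT (His): third position 2-fold.
Codon 3 AGC (Ser): third position 2-fold.
Codon 4 GAA (Glu): third position 2-fold.
Codon 5 TAT (Tyr): third position 2-fold.
Codon 6 TCC (Ser): third position 4-fold.
Four-fold degenerate third positions: 1.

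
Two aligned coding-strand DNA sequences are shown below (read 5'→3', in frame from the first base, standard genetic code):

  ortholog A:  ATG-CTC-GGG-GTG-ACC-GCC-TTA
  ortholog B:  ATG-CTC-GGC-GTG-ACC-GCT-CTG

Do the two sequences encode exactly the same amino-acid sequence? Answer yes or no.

yes

Codon 1: ATG Met / ATG Met — identical.
Codon 2: CTC Leu / CTC Leu — identical.
Codon 3: GGG Gly / GGC Gly — synonymous.
Codon 4: GTG Val / GTG Val — identical.
Codon 5: ACC Thr / ACC Thr — identical.
Codon 6: GCC Ala / GCT Ala — synonymous.
Codon 7: TTA Leu / CTG Leu — synonymous.
Nonsynonymous differences: 0 → same protein.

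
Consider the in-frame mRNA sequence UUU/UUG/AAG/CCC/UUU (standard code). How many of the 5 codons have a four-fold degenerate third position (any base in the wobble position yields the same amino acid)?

Codon 1 UUU (Phe): third position 2-fold.
Codon 2 UUG (Leu): third position 2-fold.
Codon 3 AAG (Lys): third position 2-fold.
Codon 4 CCC (Pro): third position 4-fold.
Codon 5 UUU (Phe): third position 2-fold.
Four-fold degenerate third positions: 1.

1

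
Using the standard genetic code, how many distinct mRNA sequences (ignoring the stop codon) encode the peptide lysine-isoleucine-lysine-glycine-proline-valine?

768

Lys: 2 codons.
Ile: 3 codons.
Lys: 2 codons.
Gly: 4 codons.
Pro: 4 codons.
Val: 4 codons.
2 × 3 × 2 × 4 × 4 × 4 = 768.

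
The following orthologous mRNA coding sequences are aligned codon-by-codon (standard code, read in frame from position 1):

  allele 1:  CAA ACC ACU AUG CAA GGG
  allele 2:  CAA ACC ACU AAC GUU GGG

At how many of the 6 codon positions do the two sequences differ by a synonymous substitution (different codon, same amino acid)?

Codon 1: CAA Gln / CAA Gln — identical.
Codon 2: ACC Thr / ACC Thr — identical.
Codon 3: ACU Thr / ACU Thr — identical.
Codon 4: AUG Met / AAC Asn — nonsynonymous.
Codon 5: CAA Gln / GUU Val — nonsynonymous.
Codon 6: GGG Gly / GGG Gly — identical.
Synonymous differences: 0.

0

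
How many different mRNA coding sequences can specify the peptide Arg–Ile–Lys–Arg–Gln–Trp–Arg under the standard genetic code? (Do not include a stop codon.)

Arg: 6 codons.
Ile: 3 codons.
Lys: 2 codons.
Arg: 6 codons.
Gln: 2 codons.
Trp: 1 codon.
Arg: 6 codons.
6 × 3 × 2 × 6 × 2 × 1 × 6 = 2592.

2592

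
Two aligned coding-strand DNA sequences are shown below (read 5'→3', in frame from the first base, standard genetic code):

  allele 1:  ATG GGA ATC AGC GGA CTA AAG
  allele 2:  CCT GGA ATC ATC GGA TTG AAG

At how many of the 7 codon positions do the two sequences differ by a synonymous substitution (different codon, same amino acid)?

Codon 1: ATG Met / CCT Pro — nonsynonymous.
Codon 2: GGA Gly / GGA Gly — identical.
Codon 3: ATC Ile / ATC Ile — identical.
Codon 4: AGC Ser / ATC Ile — nonsynonymous.
Codon 5: GGA Gly / GGA Gly — identical.
Codon 6: CTA Leu / TTG Leu — synonymous.
Codon 7: AAG Lys / AAG Lys — identical.
Synonymous differences: 1.

1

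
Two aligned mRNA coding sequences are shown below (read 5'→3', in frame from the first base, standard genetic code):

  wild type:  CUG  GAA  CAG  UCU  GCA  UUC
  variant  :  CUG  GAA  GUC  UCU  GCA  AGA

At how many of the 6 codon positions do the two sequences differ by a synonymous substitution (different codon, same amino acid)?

0

Codon 1: CUG Leu / CUG Leu — identical.
Codon 2: GAA Glu / GAA Glu — identical.
Codon 3: CAG Gln / GUC Val — nonsynonymous.
Codon 4: UCU Ser / UCU Ser — identical.
Codon 5: GCA Ala / GCA Ala — identical.
Codon 6: UUC Phe / AGA Arg — nonsynonymous.
Synonymous differences: 0.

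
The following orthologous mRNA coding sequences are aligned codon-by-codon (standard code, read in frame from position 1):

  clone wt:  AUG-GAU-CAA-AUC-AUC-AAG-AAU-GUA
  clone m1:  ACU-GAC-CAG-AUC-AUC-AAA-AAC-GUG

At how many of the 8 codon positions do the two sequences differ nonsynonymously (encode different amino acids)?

1

Codon 1: AUG Met / ACU Thr — nonsynonymous.
Codon 2: GAU Asp / GAC Asp — synonymous.
Codon 3: CAA Gln / CAG Gln — synonymous.
Codon 4: AUC Ile / AUC Ile — identical.
Codon 5: AUC Ile / AUC Ile — identical.
Codon 6: AAG Lys / AAA Lys — synonymous.
Codon 7: AAU Asn / AAC Asn — synonymous.
Codon 8: GUA Val / GUG Val — synonymous.
Nonsynonymous differences: 1.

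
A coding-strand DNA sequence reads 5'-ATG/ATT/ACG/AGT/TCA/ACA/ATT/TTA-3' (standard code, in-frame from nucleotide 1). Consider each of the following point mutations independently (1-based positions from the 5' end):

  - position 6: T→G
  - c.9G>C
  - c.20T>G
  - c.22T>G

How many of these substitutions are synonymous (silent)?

Codon 2: ATT (Ile) → ATG (Met) — missense.
Codon 3: ACG (Thr) → ACC (Thr) — synonymous.
Codon 7: ATT (Ile) → AGT (Ser) — missense.
Codon 8: TTA (Leu) → GTA (Val) — missense.
Synonymous: 1 of 4.

1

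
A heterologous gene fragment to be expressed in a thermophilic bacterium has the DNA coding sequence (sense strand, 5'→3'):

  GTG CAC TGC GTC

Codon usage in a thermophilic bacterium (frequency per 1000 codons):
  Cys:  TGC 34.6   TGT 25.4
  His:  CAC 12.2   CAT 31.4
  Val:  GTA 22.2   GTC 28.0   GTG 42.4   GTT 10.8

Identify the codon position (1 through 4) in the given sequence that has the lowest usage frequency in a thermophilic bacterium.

Codon 1 GTG (Val): 42.4 per 1000.
Codon 2 CAC (His): 12.2 per 1000.
Codon 3 TGC (Cys): 34.6 per 1000.
Codon 4 GTC (Val): 28.0 per 1000.
Lowest frequency is 12.2 at codon 2.

2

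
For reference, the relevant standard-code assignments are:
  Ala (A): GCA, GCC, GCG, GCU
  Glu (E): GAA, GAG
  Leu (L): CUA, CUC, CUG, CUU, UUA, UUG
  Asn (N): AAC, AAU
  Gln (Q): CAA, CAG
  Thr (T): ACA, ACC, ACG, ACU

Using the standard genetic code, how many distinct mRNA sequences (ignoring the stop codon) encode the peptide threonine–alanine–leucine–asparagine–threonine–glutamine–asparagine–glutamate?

Thr: 4 codons.
Ala: 4 codons.
Leu: 6 codons.
Asn: 2 codons.
Thr: 4 codons.
Gln: 2 codons.
Asn: 2 codons.
Glu: 2 codons.
4 × 4 × 6 × 2 × 4 × 2 × 2 × 2 = 6144.

6144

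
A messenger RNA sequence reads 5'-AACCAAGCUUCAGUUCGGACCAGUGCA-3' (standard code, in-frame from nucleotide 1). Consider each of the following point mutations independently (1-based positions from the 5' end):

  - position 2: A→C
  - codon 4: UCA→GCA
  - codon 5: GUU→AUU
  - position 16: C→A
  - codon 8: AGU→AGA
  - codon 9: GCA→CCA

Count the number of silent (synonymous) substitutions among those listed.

1

Codon 1: AAC (Asn) → ACC (Thr) — missense.
Codon 4: UCA (Ser) → GCA (Ala) — missense.
Codon 5: GUU (Val) → AUU (Ile) — missense.
Codon 6: CGG (Arg) → AGG (Arg) — synonymous.
Codon 8: AGU (Ser) → AGA (Arg) — missense.
Codon 9: GCA (Ala) → CCA (Pro) — missense.
Synonymous: 1 of 6.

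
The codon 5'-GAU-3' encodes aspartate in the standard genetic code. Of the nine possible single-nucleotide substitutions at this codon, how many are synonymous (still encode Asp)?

Position 1: none → 0 synonymous.
Position 2: none → 0 synonymous.
Position 3: GAC → 1 synonymous.
Total: 0 + 0 + 1 = 1.

1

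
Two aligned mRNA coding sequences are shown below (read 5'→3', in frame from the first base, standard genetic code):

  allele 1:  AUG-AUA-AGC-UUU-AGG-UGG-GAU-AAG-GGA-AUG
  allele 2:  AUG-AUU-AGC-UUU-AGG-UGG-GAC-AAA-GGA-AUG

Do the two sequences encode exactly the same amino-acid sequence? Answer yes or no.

Codon 1: AUG Met / AUG Met — identical.
Codon 2: AUA Ile / AUU Ile — synonymous.
Codon 3: AGC Ser / AGC Ser — identical.
Codon 4: UUU Phe / UUU Phe — identical.
Codon 5: AGG Arg / AGG Arg — identical.
Codon 6: UGG Trp / UGG Trp — identical.
Codon 7: GAU Asp / GAC Asp — synonymous.
Codon 8: AAG Lys / AAA Lys — synonymous.
Codon 9: GGA Gly / GGA Gly — identical.
Codon 10: AUG Met / AUG Met — identical.
Nonsynonymous differences: 0 → same protein.

yes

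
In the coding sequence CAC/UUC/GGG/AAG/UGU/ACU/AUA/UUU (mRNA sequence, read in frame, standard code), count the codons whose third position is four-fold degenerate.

Codon 1 CAC (His): third position 2-fold.
Codon 2 UUC (Phe): third position 2-fold.
Codon 3 GGG (Gly): third position 4-fold.
Codon 4 AAG (Lys): third position 2-fold.
Codon 5 UGU (Cys): third position 2-fold.
Codon 6 ACU (Thr): third position 4-fold.
Codon 7 AUA (Ile): third position 3-fold.
Codon 8 UUU (Phe): third position 2-fold.
Four-fold degenerate third positions: 2.

2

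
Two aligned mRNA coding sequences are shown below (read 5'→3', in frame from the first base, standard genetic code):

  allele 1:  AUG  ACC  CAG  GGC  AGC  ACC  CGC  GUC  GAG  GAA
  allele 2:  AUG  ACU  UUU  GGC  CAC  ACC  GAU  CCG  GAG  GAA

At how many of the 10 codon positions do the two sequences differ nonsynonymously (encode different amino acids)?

Codon 1: AUG Met / AUG Met — identical.
Codon 2: ACC Thr / ACU Thr — synonymous.
Codon 3: CAG Gln / UUU Phe — nonsynonymous.
Codon 4: GGC Gly / GGC Gly — identical.
Codon 5: AGC Ser / CAC His — nonsynonymous.
Codon 6: ACC Thr / ACC Thr — identical.
Codon 7: CGC Arg / GAU Asp — nonsynonymous.
Codon 8: GUC Val / CCG Pro — nonsynonymous.
Codon 9: GAG Glu / GAG Glu — identical.
Codon 10: GAA Glu / GAA Glu — identical.
Nonsynonymous differences: 4.

4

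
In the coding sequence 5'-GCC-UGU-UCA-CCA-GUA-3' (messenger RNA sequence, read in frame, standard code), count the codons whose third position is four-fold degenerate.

4

Codon 1 GCC (Ala): third position 4-fold.
Codon 2 UGU (Cys): third position 2-fold.
Codon 3 UCA (Ser): third position 4-fold.
Codon 4 CCA (Pro): third position 4-fold.
Codon 5 GUA (Val): third position 4-fold.
Four-fold degenerate third positions: 4.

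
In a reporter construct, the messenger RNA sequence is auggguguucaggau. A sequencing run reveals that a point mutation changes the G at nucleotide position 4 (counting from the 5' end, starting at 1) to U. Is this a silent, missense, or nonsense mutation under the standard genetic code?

missense

Position 4 falls in codon 2: GGU → Gly.
After the substitution the codon is UGU → Cys.
Gly ≠ Cys, so this is a missense mutation.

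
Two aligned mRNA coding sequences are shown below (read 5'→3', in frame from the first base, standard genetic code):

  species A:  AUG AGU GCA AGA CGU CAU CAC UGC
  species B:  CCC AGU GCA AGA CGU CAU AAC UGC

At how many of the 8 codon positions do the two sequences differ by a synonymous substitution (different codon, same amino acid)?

Codon 1: AUG Met / CCC Pro — nonsynonymous.
Codon 2: AGU Ser / AGU Ser — identical.
Codon 3: GCA Ala / GCA Ala — identical.
Codon 4: AGA Arg / AGA Arg — identical.
Codon 5: CGU Arg / CGU Arg — identical.
Codon 6: CAU His / CAU His — identical.
Codon 7: CAC His / AAC Asn — nonsynonymous.
Codon 8: UGC Cys / UGC Cys — identical.
Synonymous differences: 0.

0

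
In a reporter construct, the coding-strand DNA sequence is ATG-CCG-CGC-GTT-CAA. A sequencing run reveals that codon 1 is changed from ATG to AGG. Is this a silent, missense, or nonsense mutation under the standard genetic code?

Position 2 falls in codon 1: ATG → Met.
After the substitution the codon is AGG → Arg.
Met ≠ Arg, so this is a missense mutation.

missense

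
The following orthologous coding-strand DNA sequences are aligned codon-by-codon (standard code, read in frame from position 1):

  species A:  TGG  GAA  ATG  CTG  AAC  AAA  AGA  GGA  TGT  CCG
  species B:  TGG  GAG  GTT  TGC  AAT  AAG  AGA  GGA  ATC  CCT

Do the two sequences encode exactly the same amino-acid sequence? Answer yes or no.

no

Codon 1: TGG Trp / TGG Trp — identical.
Codon 2: GAA Glu / GAG Glu — synonymous.
Codon 3: ATG Met / GTT Val — nonsynonymous.
Codon 4: CTG Leu / TGC Cys — nonsynonymous.
Codon 5: AAC Asn / AAT Asn — synonymous.
Codon 6: AAA Lys / AAG Lys — synonymous.
Codon 7: AGA Arg / AGA Arg — identical.
Codon 8: GGA Gly / GGA Gly — identical.
Codon 9: TGT Cys / ATC Ile — nonsynonymous.
Codon 10: CCG Pro / CCT Pro — synonymous.
Nonsynonymous differences: 3 → different protein.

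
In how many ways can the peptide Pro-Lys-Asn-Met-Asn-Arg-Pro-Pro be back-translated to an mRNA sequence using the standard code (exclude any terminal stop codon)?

Pro: 4 codons.
Lys: 2 codons.
Asn: 2 codons.
Met: 1 codon.
Asn: 2 codons.
Arg: 6 codons.
Pro: 4 codons.
Pro: 4 codons.
4 × 2 × 2 × 1 × 2 × 6 × 4 × 4 = 3072.

3072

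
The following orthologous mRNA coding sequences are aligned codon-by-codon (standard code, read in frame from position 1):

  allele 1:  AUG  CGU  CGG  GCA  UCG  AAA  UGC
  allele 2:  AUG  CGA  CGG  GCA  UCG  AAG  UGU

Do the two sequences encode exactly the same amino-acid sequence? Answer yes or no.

yes

Codon 1: AUG Met / AUG Met — identical.
Codon 2: CGU Arg / CGA Arg — synonymous.
Codon 3: CGG Arg / CGG Arg — identical.
Codon 4: GCA Ala / GCA Ala — identical.
Codon 5: UCG Ser / UCG Ser — identical.
Codon 6: AAA Lys / AAG Lys — synonymous.
Codon 7: UGC Cys / UGU Cys — synonymous.
Nonsynonymous differences: 0 → same protein.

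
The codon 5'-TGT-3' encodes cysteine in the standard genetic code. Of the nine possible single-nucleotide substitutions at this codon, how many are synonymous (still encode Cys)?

1

Position 1: none → 0 synonymous.
Position 2: none → 0 synonymous.
Position 3: TGC → 1 synonymous.
Total: 0 + 0 + 1 = 1.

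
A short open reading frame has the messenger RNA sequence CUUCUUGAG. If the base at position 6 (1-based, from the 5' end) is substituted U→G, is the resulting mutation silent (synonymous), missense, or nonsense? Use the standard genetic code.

silent

Position 6 falls in codon 2: CUU → Leu.
After the substitution the codon is CUG → Leu.
Both encode Leu, so the change is synonymous.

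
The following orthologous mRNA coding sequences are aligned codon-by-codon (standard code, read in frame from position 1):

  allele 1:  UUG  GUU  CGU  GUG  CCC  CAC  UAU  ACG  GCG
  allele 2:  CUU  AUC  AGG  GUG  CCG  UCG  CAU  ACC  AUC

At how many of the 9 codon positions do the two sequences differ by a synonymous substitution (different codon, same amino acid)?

Codon 1: UUG Leu / CUU Leu — synonymous.
Codon 2: GUU Val / AUC Ile — nonsynonymous.
Codon 3: CGU Arg / AGG Arg — synonymous.
Codon 4: GUG Val / GUG Val — identical.
Codon 5: CCC Pro / CCG Pro — synonymous.
Codon 6: CAC His / UCG Ser — nonsynonymous.
Codon 7: UAU Tyr / CAU His — nonsynonymous.
Codon 8: ACG Thr / ACC Thr — synonymous.
Codon 9: GCG Ala / AUC Ile — nonsynonymous.
Synonymous differences: 4.

4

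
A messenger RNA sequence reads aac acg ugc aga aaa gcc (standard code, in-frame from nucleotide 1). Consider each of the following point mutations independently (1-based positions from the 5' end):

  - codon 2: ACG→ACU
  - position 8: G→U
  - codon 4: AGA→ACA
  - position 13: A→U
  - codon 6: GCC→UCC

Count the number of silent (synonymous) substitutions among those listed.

Codon 2: ACG (Thr) → ACU (Thr) — synonymous.
Codon 3: UGC (Cys) → UUC (Phe) — missense.
Codon 4: AGA (Arg) → ACA (Thr) — missense.
Codon 5: AAA (Lys) → UAA (Stop) — nonsense.
Codon 6: GCC (Ala) → UCC (Ser) — missense.
Synonymous: 1 of 5.

1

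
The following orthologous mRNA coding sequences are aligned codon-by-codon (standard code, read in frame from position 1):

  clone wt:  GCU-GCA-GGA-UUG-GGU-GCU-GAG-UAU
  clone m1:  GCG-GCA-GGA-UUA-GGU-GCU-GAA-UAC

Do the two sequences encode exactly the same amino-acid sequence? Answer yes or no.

yes

Codon 1: GCU Ala / GCG Ala — synonymous.
Codon 2: GCA Ala / GCA Ala — identical.
Codon 3: GGA Gly / GGA Gly — identical.
Codon 4: UUG Leu / UUA Leu — synonymous.
Codon 5: GGU Gly / GGU Gly — identical.
Codon 6: GCU Ala / GCU Ala — identical.
Codon 7: GAG Glu / GAA Glu — synonymous.
Codon 8: UAU Tyr / UAC Tyr — synonymous.
Nonsynonymous differences: 0 → same protein.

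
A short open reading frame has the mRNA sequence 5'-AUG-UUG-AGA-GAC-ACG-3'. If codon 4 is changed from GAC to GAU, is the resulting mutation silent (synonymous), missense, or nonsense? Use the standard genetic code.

Position 12 falls in codon 4: GAC → Asp.
After the substitution the codon is GAU → Asp.
Both encode Asp, so the change is synonymous.

silent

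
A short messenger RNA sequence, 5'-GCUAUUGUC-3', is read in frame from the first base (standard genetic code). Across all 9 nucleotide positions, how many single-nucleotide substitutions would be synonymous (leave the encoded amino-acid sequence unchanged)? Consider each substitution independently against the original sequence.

8

Codon 1 (GCU, Ala): 3 synonymous substitutions.
Codon 2 (AUU, Ile): 2 synonymous substitutions.
Codon 3 (GUC, Val): 3 synonymous substitutions.
Total: 3 + 2 + 3 = 8.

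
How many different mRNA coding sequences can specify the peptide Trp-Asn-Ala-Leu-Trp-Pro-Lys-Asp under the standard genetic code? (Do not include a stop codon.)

768

Trp: 1 codon.
Asn: 2 codons.
Ala: 4 codons.
Leu: 6 codons.
Trp: 1 codon.
Pro: 4 codons.
Lys: 2 codons.
Asp: 2 codons.
1 × 2 × 4 × 6 × 1 × 4 × 2 × 2 = 768.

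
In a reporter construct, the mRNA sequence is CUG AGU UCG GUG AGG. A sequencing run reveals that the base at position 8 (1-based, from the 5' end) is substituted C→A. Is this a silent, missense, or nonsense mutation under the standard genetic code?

Position 8 falls in codon 3: UCG → Ser.
After the substitution the codon is UAG → Stop.
The new codon is a stop codon, so this is a nonsense mutation.

nonsense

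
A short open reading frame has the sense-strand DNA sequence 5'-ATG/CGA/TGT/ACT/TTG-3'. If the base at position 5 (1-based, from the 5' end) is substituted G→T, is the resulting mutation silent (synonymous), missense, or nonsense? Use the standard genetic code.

Position 5 falls in codon 2: CGA → Arg.
After the substitution the codon is CTA → Leu.
Arg ≠ Leu, so this is a missense mutation.

missense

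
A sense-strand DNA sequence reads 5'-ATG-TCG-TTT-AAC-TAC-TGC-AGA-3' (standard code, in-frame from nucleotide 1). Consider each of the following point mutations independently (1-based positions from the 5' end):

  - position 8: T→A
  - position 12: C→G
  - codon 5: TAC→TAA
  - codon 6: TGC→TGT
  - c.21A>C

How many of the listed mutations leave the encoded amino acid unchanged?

Codon 3: TTT (Phe) → TAT (Tyr) — missense.
Codon 4: AAC (Asn) → AAG (Lys) — missense.
Codon 5: TAC (Tyr) → TAA (Stop) — nonsense.
Codon 6: TGC (Cys) → TGT (Cys) — synonymous.
Codon 7: AGA (Arg) → AGC (Ser) — missense.
Synonymous: 1 of 5.

1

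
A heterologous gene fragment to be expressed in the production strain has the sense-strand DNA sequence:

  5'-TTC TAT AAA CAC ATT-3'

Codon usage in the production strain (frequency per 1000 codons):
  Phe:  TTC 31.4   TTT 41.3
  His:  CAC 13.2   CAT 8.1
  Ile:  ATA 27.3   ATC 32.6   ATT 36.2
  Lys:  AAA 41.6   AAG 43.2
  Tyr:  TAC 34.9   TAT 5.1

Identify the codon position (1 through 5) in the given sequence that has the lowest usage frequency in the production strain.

2

Codon 1 TTC (Phe): 31.4 per 1000.
Codon 2 TAT (Tyr): 5.1 per 1000.
Codon 3 AAA (Lys): 41.6 per 1000.
Codon 4 CAC (His): 13.2 per 1000.
Codon 5 ATT (Ile): 36.2 per 1000.
Lowest frequency is 5.1 at codon 2.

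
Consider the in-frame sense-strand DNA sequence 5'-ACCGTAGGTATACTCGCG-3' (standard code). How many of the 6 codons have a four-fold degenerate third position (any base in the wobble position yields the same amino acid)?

Codon 1 ACC (Thr): third position 4-fold.
Codon 2 GTA (Val): third position 4-fold.
Codon 3 GGT (Gly): third position 4-fold.
Codon 4 ATA (Ile): third position 3-fold.
Codon 5 CTC (Leu): third position 4-fold.
Codon 6 GCG (Ala): third position 4-fold.
Four-fold degenerate third positions: 5.

5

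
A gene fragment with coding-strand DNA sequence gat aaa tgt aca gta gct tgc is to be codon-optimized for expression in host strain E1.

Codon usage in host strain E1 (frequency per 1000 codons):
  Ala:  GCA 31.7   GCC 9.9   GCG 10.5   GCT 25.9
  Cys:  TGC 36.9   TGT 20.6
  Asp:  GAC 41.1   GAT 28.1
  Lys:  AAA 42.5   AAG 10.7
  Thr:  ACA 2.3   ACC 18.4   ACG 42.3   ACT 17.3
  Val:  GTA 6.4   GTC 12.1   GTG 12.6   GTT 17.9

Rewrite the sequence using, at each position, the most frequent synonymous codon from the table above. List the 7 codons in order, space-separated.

Codon 1 (Asp): best is GAC at 41.1.
Codon 2 (Lys): best is AAA at 42.5.
Codon 3 (Cys): best is TGC at 36.9.
Codon 4 (Thr): best is ACG at 42.3.
Codon 5 (Val): best is GTT at 17.9.
Codon 6 (Ala): best is GCA at 31.7.
Codon 7 (Cys): best is TGC at 36.9.

GAC AAA TGC ACG GTT GCA TGC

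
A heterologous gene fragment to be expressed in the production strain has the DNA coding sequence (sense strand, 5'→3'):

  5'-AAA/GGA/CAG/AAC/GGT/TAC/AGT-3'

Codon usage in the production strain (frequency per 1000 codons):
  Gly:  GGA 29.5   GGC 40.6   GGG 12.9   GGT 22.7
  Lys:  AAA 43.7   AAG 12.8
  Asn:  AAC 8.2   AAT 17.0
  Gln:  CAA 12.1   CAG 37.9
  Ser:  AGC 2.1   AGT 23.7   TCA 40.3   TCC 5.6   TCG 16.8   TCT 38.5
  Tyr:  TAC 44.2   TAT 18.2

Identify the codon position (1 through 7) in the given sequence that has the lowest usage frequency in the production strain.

4

Codon 1 AAA (Lys): 43.7 per 1000.
Codon 2 GGA (Gly): 29.5 per 1000.
Codon 3 CAG (Gln): 37.9 per 1000.
Codon 4 AAC (Asn): 8.2 per 1000.
Codon 5 GGT (Gly): 22.7 per 1000.
Codon 6 TAC (Tyr): 44.2 per 1000.
Codon 7 AGT (Ser): 23.7 per 1000.
Lowest frequency is 8.2 at codon 4.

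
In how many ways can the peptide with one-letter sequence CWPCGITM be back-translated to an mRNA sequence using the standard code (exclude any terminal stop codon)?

Cys: 2 codons.
Trp: 1 codon.
Pro: 4 codons.
Cys: 2 codons.
Gly: 4 codons.
Ile: 3 codons.
Thr: 4 codons.
Met: 1 codon.
2 × 1 × 4 × 2 × 4 × 3 × 4 × 1 = 768.

768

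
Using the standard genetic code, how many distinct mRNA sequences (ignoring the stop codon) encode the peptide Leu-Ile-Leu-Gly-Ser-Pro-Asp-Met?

Leu: 6 codons.
Ile: 3 codons.
Leu: 6 codons.
Gly: 4 codons.
Ser: 6 codons.
Pro: 4 codons.
Asp: 2 codons.
Met: 1 codon.
6 × 3 × 6 × 4 × 6 × 4 × 2 × 1 = 20736.

20736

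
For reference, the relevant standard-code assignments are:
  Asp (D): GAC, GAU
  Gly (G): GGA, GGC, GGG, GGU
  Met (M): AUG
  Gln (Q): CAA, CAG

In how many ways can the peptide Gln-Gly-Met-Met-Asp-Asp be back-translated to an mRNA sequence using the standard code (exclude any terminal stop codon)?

32

Gln: 2 codons.
Gly: 4 codons.
Met: 1 codon.
Met: 1 codon.
Asp: 2 codons.
Asp: 2 codons.
2 × 4 × 1 × 1 × 2 × 2 = 32.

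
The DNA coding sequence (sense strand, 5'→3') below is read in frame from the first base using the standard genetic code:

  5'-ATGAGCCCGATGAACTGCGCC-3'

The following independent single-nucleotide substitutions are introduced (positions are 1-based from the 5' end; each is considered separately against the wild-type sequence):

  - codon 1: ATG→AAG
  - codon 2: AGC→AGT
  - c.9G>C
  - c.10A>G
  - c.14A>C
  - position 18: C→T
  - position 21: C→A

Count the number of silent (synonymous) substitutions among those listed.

4

Codon 1: ATG (Met) → AAG (Lys) — missense.
Codon 2: AGC (Ser) → AGT (Ser) — synonymous.
Codon 3: CCG (Pro) → CCC (Pro) — synonymous.
Codon 4: ATG (Met) → GTG (Val) — missense.
Codon 5: AAC (Asn) → ACC (Thr) — missense.
Codon 6: TGC (Cys) → TGT (Cys) — synonymous.
Codon 7: GCC (Ala) → GCA (Ala) — synonymous.
Synonymous: 4 of 7.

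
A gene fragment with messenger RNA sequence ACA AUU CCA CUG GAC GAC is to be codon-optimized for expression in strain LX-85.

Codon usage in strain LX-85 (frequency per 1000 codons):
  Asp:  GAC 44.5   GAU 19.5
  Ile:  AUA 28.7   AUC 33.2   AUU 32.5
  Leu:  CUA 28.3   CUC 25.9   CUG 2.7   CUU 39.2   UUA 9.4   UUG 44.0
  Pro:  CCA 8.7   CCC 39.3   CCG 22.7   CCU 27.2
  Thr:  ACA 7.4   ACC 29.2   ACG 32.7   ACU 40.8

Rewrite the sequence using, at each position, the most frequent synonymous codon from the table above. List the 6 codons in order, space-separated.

Codon 1 (Thr): best is ACU at 40.8.
Codon 2 (Ile): best is AUC at 33.2.
Codon 3 (Pro): best is CCC at 39.3.
Codon 4 (Leu): best is UUG at 44.0.
Codon 5 (Asp): best is GAC at 44.5.
Codon 6 (Asp): best is GAC at 44.5.

ACU AUC CCC UUG GAC GAC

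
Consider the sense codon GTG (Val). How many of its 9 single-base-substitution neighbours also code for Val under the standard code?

3

Position 1: none → 0 synonymous.
Position 2: none → 0 synonymous.
Position 3: GTT, GTC, GTA → 3 synonymous.
Total: 0 + 0 + 3 = 3.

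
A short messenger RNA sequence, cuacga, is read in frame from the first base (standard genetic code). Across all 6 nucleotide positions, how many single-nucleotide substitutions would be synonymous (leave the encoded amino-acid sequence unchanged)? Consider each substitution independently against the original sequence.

Codon 1 (CUA, Leu): 4 synonymous substitutions.
Codon 2 (CGA, Arg): 4 synonymous substitutions.
Total: 4 + 4 = 8.

8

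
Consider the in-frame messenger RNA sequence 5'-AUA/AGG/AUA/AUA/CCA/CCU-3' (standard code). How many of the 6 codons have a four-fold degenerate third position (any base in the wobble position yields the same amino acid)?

2

Codon 1 AUA (Ile): third position 3-fold.
Codon 2 AGG (Arg): third position 2-fold.
Codon 3 AUA (Ile): third position 3-fold.
Codon 4 AUA (Ile): third position 3-fold.
Codon 5 CCA (Pro): third position 4-fold.
Codon 6 CCU (Pro): third position 4-fold.
Four-fold degenerate third positions: 2.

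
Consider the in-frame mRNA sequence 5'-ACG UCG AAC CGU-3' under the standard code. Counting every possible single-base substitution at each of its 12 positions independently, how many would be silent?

10

Codon 1 (ACG, Thr): 3 synonymous substitutions.
Codon 2 (UCG, Ser): 3 synonymous substitutions.
Codon 3 (AAC, Asn): 1 synonymous substitution.
Codon 4 (CGU, Arg): 3 synonymous substitutions.
Total: 3 + 3 + 1 + 3 = 10.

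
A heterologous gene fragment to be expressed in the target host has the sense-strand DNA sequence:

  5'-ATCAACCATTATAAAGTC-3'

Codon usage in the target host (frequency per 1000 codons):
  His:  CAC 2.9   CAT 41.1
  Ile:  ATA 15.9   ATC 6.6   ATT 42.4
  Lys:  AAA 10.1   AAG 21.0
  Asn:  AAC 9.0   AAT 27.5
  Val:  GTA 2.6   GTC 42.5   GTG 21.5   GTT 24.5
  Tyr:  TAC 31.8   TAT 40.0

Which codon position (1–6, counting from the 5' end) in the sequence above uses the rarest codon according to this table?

1

Codon 1 ATC (Ile): 6.6 per 1000.
Codon 2 AAC (Asn): 9.0 per 1000.
Codon 3 CAT (His): 41.1 per 1000.
Codon 4 TAT (Tyr): 40.0 per 1000.
Codon 5 AAA (Lys): 10.1 per 1000.
Codon 6 GTC (Val): 42.5 per 1000.
Lowest frequency is 6.6 at codon 1.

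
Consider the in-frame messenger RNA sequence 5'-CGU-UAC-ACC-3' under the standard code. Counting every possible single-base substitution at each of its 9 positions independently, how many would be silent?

Codon 1 (CGU, Arg): 3 synonymous substitutions.
Codon 2 (UAC, Tyr): 1 synonymous substitution.
Codon 3 (ACC, Thr): 3 synonymous substitutions.
Total: 3 + 1 + 3 = 7.

7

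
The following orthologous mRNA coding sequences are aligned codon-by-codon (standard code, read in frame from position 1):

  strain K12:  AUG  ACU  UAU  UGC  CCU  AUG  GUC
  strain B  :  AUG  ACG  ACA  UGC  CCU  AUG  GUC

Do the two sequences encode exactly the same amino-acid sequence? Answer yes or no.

no

Codon 1: AUG Met / AUG Met — identical.
Codon 2: ACU Thr / ACG Thr — synonymous.
Codon 3: UAU Tyr / ACA Thr — nonsynonymous.
Codon 4: UGC Cys / UGC Cys — identical.
Codon 5: CCU Pro / CCU Pro — identical.
Codon 6: AUG Met / AUG Met — identical.
Codon 7: GUC Val / GUC Val — identical.
Nonsynonymous differences: 1 → different protein.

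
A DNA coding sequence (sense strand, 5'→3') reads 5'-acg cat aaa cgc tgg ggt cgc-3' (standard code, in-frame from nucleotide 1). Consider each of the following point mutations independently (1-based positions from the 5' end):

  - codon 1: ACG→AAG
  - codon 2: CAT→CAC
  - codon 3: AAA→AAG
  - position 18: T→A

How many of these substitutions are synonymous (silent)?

Codon 1: ACG (Thr) → AAG (Lys) — missense.
Codon 2: CAT (His) → CAC (His) — synonymous.
Codon 3: AAA (Lys) → AAG (Lys) — synonymous.
Codon 6: GGT (Gly) → GGA (Gly) — synonymous.
Synonymous: 3 of 4.

3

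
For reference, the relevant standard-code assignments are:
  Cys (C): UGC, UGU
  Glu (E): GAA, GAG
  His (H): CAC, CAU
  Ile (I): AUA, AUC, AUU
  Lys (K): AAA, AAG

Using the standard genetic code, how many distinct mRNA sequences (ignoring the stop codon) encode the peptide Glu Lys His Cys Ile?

48

Glu: 2 codons.
Lys: 2 codons.
His: 2 codons.
Cys: 2 codons.
Ile: 3 codons.
2 × 2 × 2 × 2 × 3 = 48.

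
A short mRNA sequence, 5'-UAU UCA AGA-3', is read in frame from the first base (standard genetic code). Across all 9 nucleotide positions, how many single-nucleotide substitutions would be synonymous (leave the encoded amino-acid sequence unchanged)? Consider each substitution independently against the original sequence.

Codon 1 (UAU, Tyr): 1 synonymous substitution.
Codon 2 (UCA, Ser): 3 synonymous substitutions.
Codon 3 (AGA, Arg): 2 synonymous substitutions.
Total: 1 + 3 + 2 = 6.

6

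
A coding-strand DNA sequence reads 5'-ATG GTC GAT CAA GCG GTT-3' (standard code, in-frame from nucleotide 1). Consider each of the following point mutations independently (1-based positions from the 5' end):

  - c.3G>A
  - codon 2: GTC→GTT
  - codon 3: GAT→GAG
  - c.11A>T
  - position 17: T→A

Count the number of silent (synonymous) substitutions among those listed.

Codon 1: ATG (Met) → ATA (Ile) — missense.
Codon 2: GTC (Val) → GTT (Val) — synonymous.
Codon 3: GAT (Asp) → GAG (Glu) — missense.
Codon 4: CAA (Gln) → CTA (Leu) — missense.
Codon 6: GTT (Val) → GAT (Asp) — missense.
Synonymous: 1 of 5.

1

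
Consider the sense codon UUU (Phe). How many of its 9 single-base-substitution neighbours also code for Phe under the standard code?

Position 1: none → 0 synonymous.
Position 2: none → 0 synonymous.
Position 3: UUC → 1 synonymous.
Total: 0 + 0 + 1 = 1.

1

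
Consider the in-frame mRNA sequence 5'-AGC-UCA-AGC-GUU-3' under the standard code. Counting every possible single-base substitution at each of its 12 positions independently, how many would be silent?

Codon 1 (AGC, Ser): 1 synonymous substitution.
Codon 2 (UCA, Ser): 3 synonymous substitutions.
Codon 3 (AGC, Ser): 1 synonymous substitution.
Codon 4 (GUU, Val): 3 synonymous substitutions.
Total: 1 + 3 + 1 + 3 = 8.

8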